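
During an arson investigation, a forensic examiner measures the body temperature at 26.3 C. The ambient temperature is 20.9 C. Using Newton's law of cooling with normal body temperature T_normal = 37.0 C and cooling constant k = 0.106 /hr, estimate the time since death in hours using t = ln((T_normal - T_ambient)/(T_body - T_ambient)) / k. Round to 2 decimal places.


Using Newton's law of cooling:
t = ln((T_normal - T_ambient) / (T_body - T_ambient)) / k
T_normal - T_ambient = 16.1
T_body - T_ambient = 5.4
Ratio = 2.981481
ln(ratio) = 1.09242
t = 1.09242 / 0.106 = 10.31 hours

10.31


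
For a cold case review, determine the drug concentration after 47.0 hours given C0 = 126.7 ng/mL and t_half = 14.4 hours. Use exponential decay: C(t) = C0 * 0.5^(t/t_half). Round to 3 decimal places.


Drug concentration decay:
Number of half-lives = t / t_half = 47.0 / 14.4 = 3.263889
Decay factor = 0.5^3.263889 = 0.10410498
C(t) = 126.7 * 0.10410498 = 13.190 ng/mL

13.190


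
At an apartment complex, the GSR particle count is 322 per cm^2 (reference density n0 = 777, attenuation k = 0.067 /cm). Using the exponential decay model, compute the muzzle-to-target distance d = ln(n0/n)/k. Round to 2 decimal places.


GSR distance calculation:
n0/n = 777 / 322 = 2.413043
ln(n0/n) = 0.880889
d = 0.880889 / 0.067 = 13.15 cm

13.15


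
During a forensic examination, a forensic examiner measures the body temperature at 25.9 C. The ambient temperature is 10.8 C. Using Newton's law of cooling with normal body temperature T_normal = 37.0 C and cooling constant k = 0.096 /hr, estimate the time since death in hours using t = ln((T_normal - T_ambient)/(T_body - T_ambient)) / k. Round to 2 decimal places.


Using Newton's law of cooling:
t = ln((T_normal - T_ambient) / (T_body - T_ambient)) / k
T_normal - T_ambient = 26.2
T_body - T_ambient = 15.1
Ratio = 1.735099
ln(ratio) = 0.551064
t = 0.551064 / 0.096 = 5.74 hours

5.74


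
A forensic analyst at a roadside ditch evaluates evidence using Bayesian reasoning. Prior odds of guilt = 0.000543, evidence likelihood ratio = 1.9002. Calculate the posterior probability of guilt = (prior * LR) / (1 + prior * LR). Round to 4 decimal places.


Bayesian evidence evaluation:
Posterior odds = prior_odds * LR = 0.000543 * 1.9002 = 0.001031809
Posterior probability = posterior_odds / (1 + posterior_odds)
= 0.001031809 / (1 + 0.001031809)
= 0.001031809 / 1.001031809
= 0.0010

0.0010


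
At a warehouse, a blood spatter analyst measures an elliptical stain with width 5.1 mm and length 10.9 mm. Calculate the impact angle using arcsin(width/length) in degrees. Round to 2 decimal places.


Blood spatter impact angle calculation:
width / length = 5.1 / 10.9 = 0.46789
angle = arcsin(0.46789)
angle = 27.90 degrees

27.90


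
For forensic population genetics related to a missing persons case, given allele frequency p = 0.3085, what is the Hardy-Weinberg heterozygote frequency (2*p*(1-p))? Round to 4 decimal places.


Hardy-Weinberg heterozygote frequency:
q = 1 - p = 1 - 0.3085 = 0.6915
2pq = 2 * 0.3085 * 0.6915 = 0.4267

0.4267


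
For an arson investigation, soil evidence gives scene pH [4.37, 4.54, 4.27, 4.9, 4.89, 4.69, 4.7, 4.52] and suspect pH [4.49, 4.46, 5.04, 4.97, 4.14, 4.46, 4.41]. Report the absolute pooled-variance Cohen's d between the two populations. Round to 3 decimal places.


Pooled-variance Cohen's d for soil pH comparison:
Scene mean = 36.88 / 8 = 4.61
Suspect mean = 31.97 / 7 = 4.567143
Scene sample variance s_s^2 = 0.051886
Suspect sample variance s_c^2 = 0.103657
Pooled variance = ((n_s-1)*s_s^2 + (n_c-1)*s_c^2) / (n_s + n_c - 2) = 0.07578
Pooled SD = sqrt(0.07578) = 0.275282
Mean difference = 0.042857
|d| = |0.042857| / 0.275282 = 0.156

0.156


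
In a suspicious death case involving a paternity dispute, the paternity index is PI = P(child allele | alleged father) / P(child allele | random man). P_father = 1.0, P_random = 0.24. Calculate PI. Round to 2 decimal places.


Paternity Index calculation:
PI = P(allele|father) / P(allele|random)
PI = 1.0 / 0.24
PI = 4.17

4.17


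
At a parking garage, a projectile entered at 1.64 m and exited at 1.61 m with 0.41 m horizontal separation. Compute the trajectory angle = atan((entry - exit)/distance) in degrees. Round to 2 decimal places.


Bullet trajectory angle:
Height difference = 1.64 - 1.61 = 0.03 m
angle = atan(0.03 / 0.41)
angle = atan(0.073171)
angle = 4.18 degrees

4.18


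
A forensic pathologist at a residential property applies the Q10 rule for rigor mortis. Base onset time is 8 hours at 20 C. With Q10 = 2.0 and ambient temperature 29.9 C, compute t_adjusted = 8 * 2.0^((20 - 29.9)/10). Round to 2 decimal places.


Rigor mortis time adjustment:
Exponent = (T_ref - T_actual) / 10 = (20 - 29.9) / 10 = -0.99
Q10 factor = 2.0^-0.99 = 0.50348
t_adjusted = 8 * 0.50348 = 4.03 hours

4.03


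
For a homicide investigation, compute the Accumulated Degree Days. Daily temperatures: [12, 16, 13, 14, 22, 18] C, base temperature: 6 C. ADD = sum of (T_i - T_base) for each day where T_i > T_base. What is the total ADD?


Computing ADD day by day:
Day 1: max(0, 12 - 6) = 6
Day 2: max(0, 16 - 6) = 10
Day 3: max(0, 13 - 6) = 7
Day 4: max(0, 14 - 6) = 8
Day 5: max(0, 22 - 6) = 16
Day 6: max(0, 18 - 6) = 12
Total ADD = 59

59


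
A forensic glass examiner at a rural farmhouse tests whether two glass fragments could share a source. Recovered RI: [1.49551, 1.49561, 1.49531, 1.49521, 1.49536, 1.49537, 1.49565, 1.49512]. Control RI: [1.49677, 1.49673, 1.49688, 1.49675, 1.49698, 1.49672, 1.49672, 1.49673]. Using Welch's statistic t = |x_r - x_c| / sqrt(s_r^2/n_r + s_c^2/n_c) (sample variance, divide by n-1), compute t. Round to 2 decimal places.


Welch's t-criterion for glass RI comparison:
Recovered mean = sum / n_r = 11.96314 / 8 = 1.4953925
Control mean = sum / n_c = 11.97428 / 8 = 1.496785
Recovered sample variance s_r^2 = 3.47643e-08
Control sample variance s_c^2 = 9e-09
Welch SE (unpooled) = sqrt(s_r^2/n_r + s_c^2/n_c) = sqrt(4.34554e-09 + 1.125e-09) = sqrt(5.47054e-09) = 7.39631e-05
|mean_r - mean_c| = 0.0013925
t = 0.0013925 / 7.39631e-05 = 18.83

18.83


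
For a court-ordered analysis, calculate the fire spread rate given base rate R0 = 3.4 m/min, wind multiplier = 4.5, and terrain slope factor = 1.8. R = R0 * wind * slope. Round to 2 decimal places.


Fire spread rate calculation:
R = R0 * wind_factor * slope_factor
= 3.4 * 4.5 * 1.8
= 15.3 * 1.8
= 27.54 m/min

27.54


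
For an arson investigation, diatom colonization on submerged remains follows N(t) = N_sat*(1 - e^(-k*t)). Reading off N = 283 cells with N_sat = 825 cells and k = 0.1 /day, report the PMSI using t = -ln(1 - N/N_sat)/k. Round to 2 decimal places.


PMSI from diatom colonization curve:
N / N_sat = 283 / 825 = 0.34303
1 - N/N_sat = 0.65697
ln(1 - N/N_sat) = -0.420117
t = -ln(1 - N/N_sat) / k = -(-0.420117) / 0.1 = 4.20 days

4.20


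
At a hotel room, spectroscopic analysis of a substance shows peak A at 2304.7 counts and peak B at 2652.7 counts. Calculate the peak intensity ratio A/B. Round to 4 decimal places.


Spectral peak ratio:
Peak A = 2304.7 counts
Peak B = 2652.7 counts
Ratio = 2304.7 / 2652.7 = 0.8688

0.8688


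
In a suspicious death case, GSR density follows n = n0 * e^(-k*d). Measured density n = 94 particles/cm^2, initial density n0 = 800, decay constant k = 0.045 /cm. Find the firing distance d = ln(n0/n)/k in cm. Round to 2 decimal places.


GSR distance calculation:
n0/n = 800 / 94 = 8.510638
ln(n0/n) = 2.141317
d = 2.141317 / 0.045 = 47.58 cm

47.58


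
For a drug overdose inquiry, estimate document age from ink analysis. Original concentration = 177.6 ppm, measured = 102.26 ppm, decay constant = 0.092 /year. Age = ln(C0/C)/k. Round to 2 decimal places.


Document age estimation:
C0/C = 177.6 / 102.26 = 1.736749
ln(C0/C) = 0.552015
t = 0.552015 / 0.092 = 6.00 years

6.00


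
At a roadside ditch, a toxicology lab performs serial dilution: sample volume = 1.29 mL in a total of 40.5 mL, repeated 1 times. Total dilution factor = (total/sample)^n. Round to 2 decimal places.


Dilution factor calculation:
Single dilution = V_total / V_sample = 40.5 / 1.29 ≈ 31.395349
Number of dilutions = 1
Total DF = (40.5 / 1.29)^1 (full precision, rounded at the end) = 31.40

31.40


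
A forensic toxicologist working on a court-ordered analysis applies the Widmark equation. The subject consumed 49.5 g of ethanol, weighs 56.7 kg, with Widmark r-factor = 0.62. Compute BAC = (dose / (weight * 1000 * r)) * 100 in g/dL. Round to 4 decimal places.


Applying the Widmark formula:
BAC = (dose_g / (body_wt * 1000 * r)) * 100
Denominator = 56.7 * 1000 * 0.62 = 35154
BAC = (49.5 / 35154) * 100
BAC = 0.1408 g/dL

0.1408


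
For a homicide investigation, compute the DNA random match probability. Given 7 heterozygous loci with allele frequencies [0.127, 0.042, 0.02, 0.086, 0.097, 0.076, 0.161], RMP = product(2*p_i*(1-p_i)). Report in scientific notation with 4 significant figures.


Computing RMP for 7 loci:
Locus 1: 2 * 0.127 * 0.873 = 0.221742
Locus 2: 2 * 0.042 * 0.958 = 0.080472
Locus 3: 2 * 0.02 * 0.98 = 0.0392
Locus 4: 2 * 0.086 * 0.914 = 0.157208
Locus 5: 2 * 0.097 * 0.903 = 0.175182
Locus 6: 2 * 0.076 * 0.924 = 0.140448
Locus 7: 2 * 0.161 * 0.839 = 0.270158
RMP = 7.309e-07

7.309e-07


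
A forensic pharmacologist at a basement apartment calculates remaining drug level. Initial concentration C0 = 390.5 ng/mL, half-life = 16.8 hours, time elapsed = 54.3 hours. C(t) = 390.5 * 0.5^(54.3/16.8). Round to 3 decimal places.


Drug concentration decay:
Number of half-lives = t / t_half = 54.3 / 16.8 = 3.232143
Decay factor = 0.5^3.232143 = 0.10642116
C(t) = 390.5 * 0.10642116 = 41.557 ng/mL

41.557


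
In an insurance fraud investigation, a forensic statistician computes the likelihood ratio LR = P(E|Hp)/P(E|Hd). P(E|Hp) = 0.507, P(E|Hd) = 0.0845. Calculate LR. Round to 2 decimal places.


Likelihood ratio calculation:
LR = P(E|Hp) / P(E|Hd)
LR = 0.507 / 0.0845
LR = 6.00

6.00


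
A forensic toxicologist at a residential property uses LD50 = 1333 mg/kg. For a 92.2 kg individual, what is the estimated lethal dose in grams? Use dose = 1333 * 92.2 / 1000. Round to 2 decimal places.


Lethal dose calculation:
Lethal dose = LD50 * body_weight / 1000
= 1333 * 92.2 / 1000
= 122902.6 / 1000
= 122.90 g

122.90


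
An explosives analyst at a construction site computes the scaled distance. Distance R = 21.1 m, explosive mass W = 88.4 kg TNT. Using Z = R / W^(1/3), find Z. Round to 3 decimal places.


Scaled distance calculation:
W^(1/3) = 88.4^(1/3) = 4.454689
Z = R / W^(1/3) = 21.1 / 4.454689
Z = 4.737 m/kg^(1/3)

4.737


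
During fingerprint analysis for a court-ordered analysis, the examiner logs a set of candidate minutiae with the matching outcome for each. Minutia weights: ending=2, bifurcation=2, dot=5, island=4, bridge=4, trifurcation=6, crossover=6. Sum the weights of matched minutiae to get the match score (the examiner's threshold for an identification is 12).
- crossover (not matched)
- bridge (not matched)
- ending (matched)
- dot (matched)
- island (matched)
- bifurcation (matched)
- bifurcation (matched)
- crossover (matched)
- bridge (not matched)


Weighted minutiae match score:
  crossover: not matched, +0
  bridge: not matched, +0
  ending: matched, +2 (running total 2)
  dot: matched, +5 (running total 7)
  island: matched, +4 (running total 11)
  bifurcation: matched, +2 (running total 13)
  bifurcation: matched, +2 (running total 15)
  crossover: matched, +6 (running total 21)
  bridge: not matched, +0
Total score = 21
Threshold = 12; verdict = identification

21


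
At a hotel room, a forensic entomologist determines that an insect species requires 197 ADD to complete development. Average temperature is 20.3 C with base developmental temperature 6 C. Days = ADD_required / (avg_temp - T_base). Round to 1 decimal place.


Insect development time:
Effective temperature = avg_temp - T_base = 20.3 - 6 = 14.3 C
Days = ADD / effective_temp = 197 / 14.3 = 13.8 days

13.8


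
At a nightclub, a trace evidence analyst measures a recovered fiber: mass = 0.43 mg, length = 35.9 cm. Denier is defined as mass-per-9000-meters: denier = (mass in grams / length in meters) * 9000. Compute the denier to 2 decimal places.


Denier calculation:
Mass in grams = 0.43 mg / 1000 = 0.00043 g
Length in meters = 35.9 cm / 100 = 0.359 m
Linear density = mass / length = 0.00043 / 0.359 = 0.00119777 g/m
Denier = (g/m) * 9000 = 0.00119777 * 9000 = 10.78

10.78


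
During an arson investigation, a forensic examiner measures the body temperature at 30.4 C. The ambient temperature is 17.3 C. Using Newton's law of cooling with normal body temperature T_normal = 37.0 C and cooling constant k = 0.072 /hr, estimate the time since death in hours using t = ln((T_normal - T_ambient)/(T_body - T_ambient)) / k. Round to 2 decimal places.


Using Newton's law of cooling:
t = ln((T_normal - T_ambient) / (T_body - T_ambient)) / k
T_normal - T_ambient = 19.7
T_body - T_ambient = 13.1
Ratio = 1.503817
ln(ratio) = 0.408007
t = 0.408007 / 0.072 = 5.67 hours

5.67


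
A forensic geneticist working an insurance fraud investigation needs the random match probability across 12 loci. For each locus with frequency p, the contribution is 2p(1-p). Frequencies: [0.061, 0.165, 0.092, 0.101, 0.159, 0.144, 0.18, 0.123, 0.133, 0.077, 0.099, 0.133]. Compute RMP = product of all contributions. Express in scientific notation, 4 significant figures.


Computing RMP for 12 loci:
Locus 1: 2 * 0.061 * 0.939 = 0.114558
Locus 2: 2 * 0.165 * 0.835 = 0.27555
Locus 3: 2 * 0.092 * 0.908 = 0.167072
Locus 4: 2 * 0.101 * 0.899 = 0.181598
Locus 5: 2 * 0.159 * 0.841 = 0.267438
Locus 6: 2 * 0.144 * 0.856 = 0.246528
Locus 7: 2 * 0.18 * 0.82 = 0.2952
Locus 8: 2 * 0.123 * 0.877 = 0.215742
Locus 9: 2 * 0.133 * 0.867 = 0.230622
Locus 10: 2 * 0.077 * 0.923 = 0.142142
Locus 11: 2 * 0.099 * 0.901 = 0.178398
Locus 12: 2 * 0.133 * 0.867 = 0.230622
RMP = 5.424e-09

5.424e-09


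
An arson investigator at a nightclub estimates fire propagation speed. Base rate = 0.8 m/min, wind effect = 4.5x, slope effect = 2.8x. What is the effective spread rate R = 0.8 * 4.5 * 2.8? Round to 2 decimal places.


Fire spread rate calculation:
R = R0 * wind_factor * slope_factor
= 0.8 * 4.5 * 2.8
= 3.6 * 2.8
= 10.08 m/min

10.08


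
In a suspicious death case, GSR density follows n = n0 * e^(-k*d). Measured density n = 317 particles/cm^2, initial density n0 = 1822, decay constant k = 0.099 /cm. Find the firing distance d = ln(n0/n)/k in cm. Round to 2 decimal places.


GSR distance calculation:
n0/n = 1822 / 317 = 5.747634
ln(n0/n) = 1.748788
d = 1.748788 / 0.099 = 17.66 cm

17.66


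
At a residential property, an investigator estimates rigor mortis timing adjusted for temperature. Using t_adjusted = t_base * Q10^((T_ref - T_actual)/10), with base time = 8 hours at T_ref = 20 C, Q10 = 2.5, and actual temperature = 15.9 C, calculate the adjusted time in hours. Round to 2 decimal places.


Rigor mortis time adjustment:
Exponent = (T_ref - T_actual) / 10 = (20 - 15.9) / 10 = 0.41
Q10 factor = 2.5^0.41 = 1.45598
t_adjusted = 8 * 1.45598 = 11.65 hours

11.65


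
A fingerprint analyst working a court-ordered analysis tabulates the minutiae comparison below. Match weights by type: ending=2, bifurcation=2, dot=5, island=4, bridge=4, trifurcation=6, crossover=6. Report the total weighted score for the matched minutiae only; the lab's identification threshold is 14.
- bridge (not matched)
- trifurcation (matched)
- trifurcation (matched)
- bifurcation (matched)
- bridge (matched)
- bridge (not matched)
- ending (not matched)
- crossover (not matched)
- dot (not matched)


Weighted minutiae match score:
  bridge: not matched, +0
  trifurcation: matched, +6 (running total 6)
  trifurcation: matched, +6 (running total 12)
  bifurcation: matched, +2 (running total 14)
  bridge: matched, +4 (running total 18)
  bridge: not matched, +0
  ending: not matched, +0
  crossover: not matched, +0
  dot: not matched, +0
Total score = 18
Threshold = 14; verdict = identification

18


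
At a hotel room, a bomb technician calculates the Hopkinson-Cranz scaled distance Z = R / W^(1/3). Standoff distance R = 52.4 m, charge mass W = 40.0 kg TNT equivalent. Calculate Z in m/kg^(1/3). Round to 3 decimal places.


Scaled distance calculation:
W^(1/3) = 40.0^(1/3) = 3.419952
Z = R / W^(1/3) = 52.4 / 3.419952
Z = 15.322 m/kg^(1/3)

15.322


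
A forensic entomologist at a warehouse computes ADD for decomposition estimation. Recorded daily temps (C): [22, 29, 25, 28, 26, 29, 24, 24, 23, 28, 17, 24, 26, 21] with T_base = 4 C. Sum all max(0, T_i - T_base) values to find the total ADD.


Computing ADD day by day:
Day 1: max(0, 22 - 4) = 18
Day 2: max(0, 29 - 4) = 25
Day 3: max(0, 25 - 4) = 21
Day 4: max(0, 28 - 4) = 24
Day 5: max(0, 26 - 4) = 22
Day 6: max(0, 29 - 4) = 25
Day 7: max(0, 24 - 4) = 20
Day 8: max(0, 24 - 4) = 20
Day 9: max(0, 23 - 4) = 19
Day 10: max(0, 28 - 4) = 24
Day 11: max(0, 17 - 4) = 13
Day 12: max(0, 24 - 4) = 20
Day 13: max(0, 26 - 4) = 22
Day 14: max(0, 21 - 4) = 17
Total ADD = 290

290


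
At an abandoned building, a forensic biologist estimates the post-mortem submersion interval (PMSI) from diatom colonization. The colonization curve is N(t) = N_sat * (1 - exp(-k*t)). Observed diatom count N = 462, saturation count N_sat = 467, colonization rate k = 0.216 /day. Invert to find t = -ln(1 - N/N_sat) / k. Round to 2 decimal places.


PMSI from diatom colonization curve:
N / N_sat = 462 / 467 = 0.989293
1 - N/N_sat = 0.010707
ln(1 - N/N_sat) = -4.536858
t = -ln(1 - N/N_sat) / k = -(-4.536858) / 0.216 = 21.00 days

21.00


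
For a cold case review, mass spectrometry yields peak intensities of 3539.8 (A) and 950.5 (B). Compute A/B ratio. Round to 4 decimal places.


Spectral peak ratio:
Peak A = 3539.8 counts
Peak B = 950.5 counts
Ratio = 3539.8 / 950.5 = 3.7241

3.7241


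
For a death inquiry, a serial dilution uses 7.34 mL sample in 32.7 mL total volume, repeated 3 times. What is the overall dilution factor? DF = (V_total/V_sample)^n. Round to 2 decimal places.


Dilution factor calculation:
Single dilution = V_total / V_sample = 32.7 / 7.34 ≈ 4.455041
Number of dilutions = 3
Total DF = (32.7 / 7.34)^3 (full precision, rounded at the end) = 88.42

88.42


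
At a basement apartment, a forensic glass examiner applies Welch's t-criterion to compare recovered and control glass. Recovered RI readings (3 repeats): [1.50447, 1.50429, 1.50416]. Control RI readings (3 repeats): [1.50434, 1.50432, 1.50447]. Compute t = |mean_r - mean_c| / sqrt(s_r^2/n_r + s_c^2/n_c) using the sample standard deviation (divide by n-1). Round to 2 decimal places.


Welch's t-criterion for glass RI comparison:
Recovered mean = sum / n_r = 4.51292 / 3 = 1.5043067
Control mean = sum / n_c = 4.51313 / 3 = 1.5043767
Recovered sample variance s_r^2 = 2.42333e-08
Control sample variance s_c^2 = 6.63333e-09
Welch SE (unpooled) = sqrt(s_r^2/n_r + s_c^2/n_c) = sqrt(8.07778e-09 + 2.21111e-09) = sqrt(1.02889e-08) = 0.000101434
|mean_r - mean_c| = 7e-05
t = 7e-05 / 0.000101434 = 0.69

0.69


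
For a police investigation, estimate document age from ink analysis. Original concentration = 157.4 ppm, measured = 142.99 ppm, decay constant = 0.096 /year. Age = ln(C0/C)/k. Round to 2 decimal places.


Document age estimation:
C0/C = 157.4 / 142.99 = 1.100776
ln(C0/C) = 0.096015
t = 0.096015 / 0.096 = 1.00 years

1.00


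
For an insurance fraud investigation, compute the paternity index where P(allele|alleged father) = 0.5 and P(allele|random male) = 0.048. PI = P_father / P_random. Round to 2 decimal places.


Paternity Index calculation:
PI = P(allele|father) / P(allele|random)
PI = 0.5 / 0.048
PI = 10.42

10.42


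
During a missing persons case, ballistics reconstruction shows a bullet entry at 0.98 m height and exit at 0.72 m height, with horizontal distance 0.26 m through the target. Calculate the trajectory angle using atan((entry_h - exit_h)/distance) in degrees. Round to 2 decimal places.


Bullet trajectory angle:
Height difference = 0.98 - 0.72 = 0.26 m
angle = atan(0.26 / 0.26)
angle = atan(1)
angle = 45.00 degrees

45.00


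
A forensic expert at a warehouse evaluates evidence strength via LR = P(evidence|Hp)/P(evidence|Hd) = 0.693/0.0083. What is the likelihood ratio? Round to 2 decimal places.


Likelihood ratio calculation:
LR = P(E|Hp) / P(E|Hd)
LR = 0.693 / 0.0083
LR = 83.49

83.49


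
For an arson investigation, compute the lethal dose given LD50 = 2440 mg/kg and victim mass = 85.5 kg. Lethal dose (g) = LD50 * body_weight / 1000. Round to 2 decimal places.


Lethal dose calculation:
Lethal dose = LD50 * body_weight / 1000
= 2440 * 85.5 / 1000
= 208620 / 1000
= 208.62 g

208.62


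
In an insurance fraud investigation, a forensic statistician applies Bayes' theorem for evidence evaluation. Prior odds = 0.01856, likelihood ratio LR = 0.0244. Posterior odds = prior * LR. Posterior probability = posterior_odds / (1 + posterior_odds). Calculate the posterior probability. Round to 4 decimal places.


Bayesian evidence evaluation:
Posterior odds = prior_odds * LR = 0.01856 * 0.0244 = 0.000452864
Posterior probability = posterior_odds / (1 + posterior_odds)
= 0.000452864 / (1 + 0.000452864)
= 0.000452864 / 1.000452864
= 0.0005

0.0005


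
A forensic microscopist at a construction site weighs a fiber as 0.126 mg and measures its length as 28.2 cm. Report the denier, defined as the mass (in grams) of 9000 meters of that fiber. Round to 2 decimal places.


Denier calculation:
Mass in grams = 0.126 mg / 1000 = 0.000126 g
Length in meters = 28.2 cm / 100 = 0.282 m
Linear density = mass / length = 0.000126 / 0.282 = 0.00044681 g/m
Denier = (g/m) * 9000 = 0.00044681 * 9000 = 4.02

4.02


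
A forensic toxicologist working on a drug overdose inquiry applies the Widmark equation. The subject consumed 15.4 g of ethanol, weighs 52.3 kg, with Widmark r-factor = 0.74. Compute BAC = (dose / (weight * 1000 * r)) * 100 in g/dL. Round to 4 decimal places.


Applying the Widmark formula:
BAC = (dose_g / (body_wt * 1000 * r)) * 100
Denominator = 52.3 * 1000 * 0.74 = 38702
BAC = (15.4 / 38702) * 100
BAC = 0.0398 g/dL

0.0398


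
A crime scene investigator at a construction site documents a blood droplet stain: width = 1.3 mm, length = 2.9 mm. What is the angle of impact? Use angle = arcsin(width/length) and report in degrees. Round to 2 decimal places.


Blood spatter impact angle calculation:
width / length = 1.3 / 2.9 = 0.448276
angle = arcsin(0.448276)
angle = 26.63 degrees

26.63


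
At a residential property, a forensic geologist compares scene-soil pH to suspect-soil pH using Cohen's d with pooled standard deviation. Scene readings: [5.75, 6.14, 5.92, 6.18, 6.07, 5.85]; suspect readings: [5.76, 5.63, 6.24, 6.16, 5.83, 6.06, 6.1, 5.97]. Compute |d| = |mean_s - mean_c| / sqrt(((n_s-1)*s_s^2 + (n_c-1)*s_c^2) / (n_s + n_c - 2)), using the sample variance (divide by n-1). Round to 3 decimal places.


Pooled-variance Cohen's d for soil pH comparison:
Scene mean = 35.91 / 6 = 5.985
Suspect mean = 47.75 / 8 = 5.96875
Scene sample variance s_s^2 = 0.02939
Suspect sample variance s_c^2 = 0.044755
Pooled variance = ((n_s-1)*s_s^2 + (n_c-1)*s_c^2) / (n_s + n_c - 2) = 0.038353
Pooled SD = sqrt(0.038353) = 0.195839
Mean difference = 0.01625
|d| = |0.01625| / 0.195839 = 0.083

0.083


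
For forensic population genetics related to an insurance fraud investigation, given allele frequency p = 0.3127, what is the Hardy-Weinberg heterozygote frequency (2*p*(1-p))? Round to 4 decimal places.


Hardy-Weinberg heterozygote frequency:
q = 1 - p = 1 - 0.3127 = 0.6873
2pq = 2 * 0.3127 * 0.6873 = 0.4298

0.4298


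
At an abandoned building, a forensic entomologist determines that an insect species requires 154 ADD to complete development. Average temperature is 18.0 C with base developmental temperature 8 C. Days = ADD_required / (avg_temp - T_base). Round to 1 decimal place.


Insect development time:
Effective temperature = avg_temp - T_base = 18.0 - 8 = 10.0 C
Days = ADD / effective_temp = 154 / 10.0 = 15.4 days

15.4


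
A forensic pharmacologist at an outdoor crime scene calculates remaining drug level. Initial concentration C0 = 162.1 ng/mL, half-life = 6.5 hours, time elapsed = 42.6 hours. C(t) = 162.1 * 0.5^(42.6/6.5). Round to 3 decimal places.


Drug concentration decay:
Number of half-lives = t / t_half = 42.6 / 6.5 = 6.553846
Decay factor = 0.5^6.553846 = 0.01064378
C(t) = 162.1 * 0.01064378 = 1.725 ng/mL

1.725


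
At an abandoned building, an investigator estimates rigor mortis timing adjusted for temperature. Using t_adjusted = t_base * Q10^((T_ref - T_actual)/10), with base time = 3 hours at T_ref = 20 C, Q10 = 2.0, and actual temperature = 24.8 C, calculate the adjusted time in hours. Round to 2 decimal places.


Rigor mortis time adjustment:
Exponent = (T_ref - T_actual) / 10 = (20 - 24.8) / 10 = -0.48
Q10 factor = 2.0^-0.48 = 0.71698
t_adjusted = 3 * 0.71698 = 2.15 hours

2.15


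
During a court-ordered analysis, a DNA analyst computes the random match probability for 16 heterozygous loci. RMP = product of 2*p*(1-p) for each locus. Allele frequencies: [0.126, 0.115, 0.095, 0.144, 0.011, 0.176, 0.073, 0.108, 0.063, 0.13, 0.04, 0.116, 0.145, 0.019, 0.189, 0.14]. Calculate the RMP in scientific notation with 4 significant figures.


Computing RMP for 16 loci:
Locus 1: 2 * 0.126 * 0.874 = 0.220248
Locus 2: 2 * 0.115 * 0.885 = 0.20355
Locus 3: 2 * 0.095 * 0.905 = 0.17195
Locus 4: 2 * 0.144 * 0.856 = 0.246528
Locus 5: 2 * 0.011 * 0.989 = 0.021758
Locus 6: 2 * 0.176 * 0.824 = 0.290048
Locus 7: 2 * 0.073 * 0.927 = 0.135342
Locus 8: 2 * 0.108 * 0.892 = 0.192672
Locus 9: 2 * 0.063 * 0.937 = 0.118062
Locus 10: 2 * 0.13 * 0.87 = 0.2262
Locus 11: 2 * 0.04 * 0.96 = 0.0768
Locus 12: 2 * 0.116 * 0.884 = 0.205088
Locus 13: 2 * 0.145 * 0.855 = 0.24795
Locus 14: 2 * 0.019 * 0.981 = 0.037278
Locus 15: 2 * 0.189 * 0.811 = 0.306558
Locus 16: 2 * 0.14 * 0.86 = 0.2408
RMP = 8.976e-14

8.976e-14


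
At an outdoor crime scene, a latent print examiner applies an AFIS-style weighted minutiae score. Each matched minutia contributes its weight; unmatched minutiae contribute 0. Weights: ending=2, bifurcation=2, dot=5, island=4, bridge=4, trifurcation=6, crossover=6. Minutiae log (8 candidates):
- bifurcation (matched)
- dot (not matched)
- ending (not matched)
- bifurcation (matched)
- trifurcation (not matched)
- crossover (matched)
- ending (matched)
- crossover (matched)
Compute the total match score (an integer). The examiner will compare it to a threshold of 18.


Weighted minutiae match score:
  bifurcation: matched, +2 (running total 2)
  dot: not matched, +0
  ending: not matched, +0
  bifurcation: matched, +2 (running total 4)
  trifurcation: not matched, +0
  crossover: matched, +6 (running total 10)
  ending: matched, +2 (running total 12)
  crossover: matched, +6 (running total 18)
Total score = 18
Threshold = 18; verdict = identification

18


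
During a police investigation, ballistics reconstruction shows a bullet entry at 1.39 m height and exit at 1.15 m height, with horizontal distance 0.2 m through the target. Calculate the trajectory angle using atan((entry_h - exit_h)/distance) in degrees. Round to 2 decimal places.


Bullet trajectory angle:
Height difference = 1.39 - 1.15 = 0.24 m
angle = atan(0.24 / 0.2)
angle = atan(1.2)
angle = 50.19 degrees

50.19


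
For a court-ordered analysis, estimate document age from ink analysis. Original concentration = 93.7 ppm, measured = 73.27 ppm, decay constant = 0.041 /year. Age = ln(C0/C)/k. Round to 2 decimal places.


Document age estimation:
C0/C = 93.7 / 73.27 = 1.278832
ln(C0/C) = 0.245947
t = 0.245947 / 0.041 = 6.00 years

6.00


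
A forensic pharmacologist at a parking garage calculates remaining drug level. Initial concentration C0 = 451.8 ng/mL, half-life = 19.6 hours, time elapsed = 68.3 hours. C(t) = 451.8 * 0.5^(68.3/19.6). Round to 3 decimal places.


Drug concentration decay:
Number of half-lives = t / t_half = 68.3 / 19.6 = 3.484694
Decay factor = 0.5^3.484694 = 0.08933108
C(t) = 451.8 * 0.08933108 = 40.360 ng/mL

40.360


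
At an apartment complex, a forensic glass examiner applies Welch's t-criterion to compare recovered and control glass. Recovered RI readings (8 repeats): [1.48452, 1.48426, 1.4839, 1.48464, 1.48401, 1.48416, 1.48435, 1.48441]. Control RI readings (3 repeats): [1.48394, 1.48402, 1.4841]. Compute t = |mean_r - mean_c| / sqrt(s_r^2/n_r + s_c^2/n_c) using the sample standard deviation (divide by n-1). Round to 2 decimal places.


Welch's t-criterion for glass RI comparison:
Recovered mean = sum / n_r = 11.87425 / 8 = 1.4842812
Control mean = sum / n_c = 4.45206 / 3 = 1.48402
Recovered sample variance s_r^2 = 6.30125e-08
Control sample variance s_c^2 = 6.4e-09
Welch SE (unpooled) = sqrt(s_r^2/n_r + s_c^2/n_c) = sqrt(7.87656e-09 + 2.13333e-09) = sqrt(1.00099e-08) = 0.000100049
|mean_r - mean_c| = 0.00026125
t = 0.00026125 / 0.000100049 = 2.61

2.61


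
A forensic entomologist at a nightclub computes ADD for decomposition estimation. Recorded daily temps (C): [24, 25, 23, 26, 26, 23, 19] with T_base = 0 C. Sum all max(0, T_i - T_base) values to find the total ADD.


Computing ADD day by day:
Day 1: max(0, 24 - 0) = 24
Day 2: max(0, 25 - 0) = 25
Day 3: max(0, 23 - 0) = 23
Day 4: max(0, 26 - 0) = 26
Day 5: max(0, 26 - 0) = 26
Day 6: max(0, 23 - 0) = 23
Day 7: max(0, 19 - 0) = 19
Total ADD = 166

166


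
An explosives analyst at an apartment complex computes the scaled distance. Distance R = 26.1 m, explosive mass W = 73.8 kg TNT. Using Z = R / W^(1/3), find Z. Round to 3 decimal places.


Scaled distance calculation:
W^(1/3) = 73.8^(1/3) = 4.194551
Z = R / W^(1/3) = 26.1 / 4.194551
Z = 6.222 m/kg^(1/3)

6.222


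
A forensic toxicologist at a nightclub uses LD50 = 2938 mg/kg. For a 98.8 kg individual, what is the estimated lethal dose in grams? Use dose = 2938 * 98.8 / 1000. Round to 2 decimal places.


Lethal dose calculation:
Lethal dose = LD50 * body_weight / 1000
= 2938 * 98.8 / 1000
= 290274.4 / 1000
= 290.27 g

290.27


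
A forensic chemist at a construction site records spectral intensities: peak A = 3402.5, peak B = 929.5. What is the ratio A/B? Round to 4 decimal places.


Spectral peak ratio:
Peak A = 3402.5 counts
Peak B = 929.5 counts
Ratio = 3402.5 / 929.5 = 3.6606

3.6606


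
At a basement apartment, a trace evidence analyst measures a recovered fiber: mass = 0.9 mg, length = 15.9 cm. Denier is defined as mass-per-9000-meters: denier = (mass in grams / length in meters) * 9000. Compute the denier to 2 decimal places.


Denier calculation:
Mass in grams = 0.9 mg / 1000 = 0.0009 g
Length in meters = 15.9 cm / 100 = 0.159 m
Linear density = mass / length = 0.0009 / 0.159 = 0.00566038 g/m
Denier = (g/m) * 9000 = 0.00566038 * 9000 = 50.94

50.94


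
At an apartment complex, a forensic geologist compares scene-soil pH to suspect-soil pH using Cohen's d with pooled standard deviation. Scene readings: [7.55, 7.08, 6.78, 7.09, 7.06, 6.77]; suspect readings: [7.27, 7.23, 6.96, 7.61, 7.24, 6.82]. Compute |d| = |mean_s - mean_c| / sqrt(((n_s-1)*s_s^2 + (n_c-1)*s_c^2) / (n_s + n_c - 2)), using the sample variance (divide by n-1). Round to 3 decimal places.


Pooled-variance Cohen's d for soil pH comparison:
Scene mean = 42.33 / 6 = 7.055
Suspect mean = 43.13 / 6 = 7.188333
Scene sample variance s_s^2 = 0.08075
Suspect sample variance s_c^2 = 0.075337
Pooled variance = ((n_s-1)*s_s^2 + (n_c-1)*s_c^2) / (n_s + n_c - 2) = 0.078043
Pooled SD = sqrt(0.078043) = 0.279362
Mean difference = -0.133333
|d| = |-0.133333| / 0.279362 = 0.477

0.477


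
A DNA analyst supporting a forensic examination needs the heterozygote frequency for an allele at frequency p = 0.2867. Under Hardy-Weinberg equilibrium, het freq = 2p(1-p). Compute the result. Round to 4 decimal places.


Hardy-Weinberg heterozygote frequency:
q = 1 - p = 1 - 0.2867 = 0.7133
2pq = 2 * 0.2867 * 0.7133 = 0.4090

0.4090


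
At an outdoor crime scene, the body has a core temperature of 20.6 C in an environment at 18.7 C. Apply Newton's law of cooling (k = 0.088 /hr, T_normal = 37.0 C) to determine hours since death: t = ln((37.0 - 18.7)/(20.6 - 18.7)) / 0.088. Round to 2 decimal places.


Using Newton's law of cooling:
t = ln((T_normal - T_ambient) / (T_body - T_ambient)) / k
T_normal - T_ambient = 18.3
T_body - T_ambient = 1.9
Ratio = 9.631579
ln(ratio) = 2.265047
t = 2.265047 / 0.088 = 25.74 hours

25.74


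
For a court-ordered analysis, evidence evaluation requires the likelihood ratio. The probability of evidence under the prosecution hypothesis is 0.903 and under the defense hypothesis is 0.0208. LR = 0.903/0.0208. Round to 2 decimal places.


Likelihood ratio calculation:
LR = P(E|Hp) / P(E|Hd)
LR = 0.903 / 0.0208
LR = 43.41

43.41


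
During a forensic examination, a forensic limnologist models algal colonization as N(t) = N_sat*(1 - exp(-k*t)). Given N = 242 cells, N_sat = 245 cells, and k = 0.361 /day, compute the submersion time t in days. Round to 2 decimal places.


PMSI from diatom colonization curve:
N / N_sat = 242 / 245 = 0.987755
1 - N/N_sat = 0.012245
ln(1 - N/N_sat) = -4.402638
t = -ln(1 - N/N_sat) / k = -(-4.402638) / 0.361 = 12.20 days

12.20


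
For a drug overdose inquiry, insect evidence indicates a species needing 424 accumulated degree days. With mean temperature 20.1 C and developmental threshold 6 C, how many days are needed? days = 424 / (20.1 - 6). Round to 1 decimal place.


Insect development time:
Effective temperature = avg_temp - T_base = 20.1 - 6 = 14.1 C
Days = ADD / effective_temp = 424 / 14.1 = 30.1 days

30.1


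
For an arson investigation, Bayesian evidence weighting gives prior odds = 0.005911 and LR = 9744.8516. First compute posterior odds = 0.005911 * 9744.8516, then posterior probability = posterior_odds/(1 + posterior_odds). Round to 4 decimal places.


Bayesian evidence evaluation:
Posterior odds = prior_odds * LR = 0.005911 * 9744.8516 = 57.60182
Posterior probability = posterior_odds / (1 + posterior_odds)
= 57.60182 / (1 + 57.60182)
= 57.60182 / 58.60182
= 0.9829

0.9829


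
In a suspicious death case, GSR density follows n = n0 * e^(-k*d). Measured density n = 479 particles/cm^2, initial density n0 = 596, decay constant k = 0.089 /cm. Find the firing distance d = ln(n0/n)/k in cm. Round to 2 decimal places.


GSR distance calculation:
n0/n = 596 / 479 = 1.244259
ln(n0/n) = 0.21854
d = 0.21854 / 0.089 = 2.46 cm

2.46


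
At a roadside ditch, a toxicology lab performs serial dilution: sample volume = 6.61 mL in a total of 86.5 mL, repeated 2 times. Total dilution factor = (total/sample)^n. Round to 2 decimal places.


Dilution factor calculation:
Single dilution = V_total / V_sample = 86.5 / 6.61 ≈ 13.086233
Number of dilutions = 2
Total DF = (86.5 / 6.61)^2 (full precision, rounded at the end) = 171.25

171.25


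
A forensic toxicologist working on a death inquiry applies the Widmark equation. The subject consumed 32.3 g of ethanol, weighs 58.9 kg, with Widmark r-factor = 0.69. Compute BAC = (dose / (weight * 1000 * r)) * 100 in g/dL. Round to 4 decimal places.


Applying the Widmark formula:
BAC = (dose_g / (body_wt * 1000 * r)) * 100
Denominator = 58.9 * 1000 * 0.69 = 40641
BAC = (32.3 / 40641) * 100
BAC = 0.0795 g/dL

0.0795


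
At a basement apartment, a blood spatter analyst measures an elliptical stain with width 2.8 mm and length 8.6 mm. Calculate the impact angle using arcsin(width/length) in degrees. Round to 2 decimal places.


Blood spatter impact angle calculation:
width / length = 2.8 / 8.6 = 0.325581
angle = arcsin(0.325581)
angle = 19.00 degrees

19.00


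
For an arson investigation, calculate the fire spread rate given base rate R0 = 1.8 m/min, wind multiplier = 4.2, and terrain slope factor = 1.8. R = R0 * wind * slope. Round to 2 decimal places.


Fire spread rate calculation:
R = R0 * wind_factor * slope_factor
= 1.8 * 4.2 * 1.8
= 7.56 * 1.8
= 13.61 m/min

13.61


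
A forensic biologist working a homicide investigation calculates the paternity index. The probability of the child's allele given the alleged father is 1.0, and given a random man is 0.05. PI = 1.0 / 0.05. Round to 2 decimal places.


Paternity Index calculation:
PI = P(allele|father) / P(allele|random)
PI = 1.0 / 0.05
PI = 20.00

20.00


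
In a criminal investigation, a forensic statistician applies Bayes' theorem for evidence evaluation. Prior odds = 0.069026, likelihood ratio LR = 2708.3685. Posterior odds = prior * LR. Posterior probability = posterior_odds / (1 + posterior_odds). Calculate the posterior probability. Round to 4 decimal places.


Bayesian evidence evaluation:
Posterior odds = prior_odds * LR = 0.069026 * 2708.3685 = 186.9478
Posterior probability = posterior_odds / (1 + posterior_odds)
= 186.9478 / (1 + 186.9478)
= 186.9478 / 187.9478
= 0.9947

0.9947


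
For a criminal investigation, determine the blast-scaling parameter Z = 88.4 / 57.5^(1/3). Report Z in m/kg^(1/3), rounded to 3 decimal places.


Scaled distance calculation:
W^(1/3) = 57.5^(1/3) = 3.859721
Z = R / W^(1/3) = 88.4 / 3.859721
Z = 22.903 m/kg^(1/3)

22.903


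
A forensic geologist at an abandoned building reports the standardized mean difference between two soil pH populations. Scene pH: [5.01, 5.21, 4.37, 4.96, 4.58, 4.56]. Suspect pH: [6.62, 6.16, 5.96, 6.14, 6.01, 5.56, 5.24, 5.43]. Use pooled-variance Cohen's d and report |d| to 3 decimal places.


Pooled-variance Cohen's d for soil pH comparison:
Scene mean = 28.69 / 6 = 4.781667
Suspect mean = 47.12 / 8 = 5.89
Scene sample variance s_s^2 = 0.105337
Suspect sample variance s_c^2 = 0.204371
Pooled variance = ((n_s-1)*s_s^2 + (n_c-1)*s_c^2) / (n_s + n_c - 2) = 0.163107
Pooled SD = sqrt(0.163107) = 0.403865
Mean difference = -1.108333
|d| = |-1.108333| / 0.403865 = 2.744

2.744


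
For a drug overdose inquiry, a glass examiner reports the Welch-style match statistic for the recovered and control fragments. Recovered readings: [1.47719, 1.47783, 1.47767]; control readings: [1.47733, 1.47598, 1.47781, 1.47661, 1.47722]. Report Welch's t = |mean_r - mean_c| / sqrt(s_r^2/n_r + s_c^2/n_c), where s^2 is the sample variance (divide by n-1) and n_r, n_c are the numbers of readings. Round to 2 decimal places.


Welch's t-criterion for glass RI comparison:
Recovered mean = sum / n_r = 4.43269 / 3 = 1.4775633
Control mean = sum / n_c = 7.38495 / 5 = 1.47699
Recovered sample variance s_r^2 = 1.10933e-07
Control sample variance s_c^2 = 5.0135e-07
Welch SE (unpooled) = sqrt(s_r^2/n_r + s_c^2/n_c) = sqrt(3.69778e-08 + 1.0027e-07) = sqrt(1.37248e-07) = 0.00037047
|mean_r - mean_c| = 0.000573333
t = 0.000573333 / 0.00037047 = 1.55

1.55


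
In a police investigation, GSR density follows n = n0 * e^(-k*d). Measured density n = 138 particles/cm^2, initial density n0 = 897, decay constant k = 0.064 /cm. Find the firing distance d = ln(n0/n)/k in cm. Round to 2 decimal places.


GSR distance calculation:
n0/n = 897 / 138 = 6.5
ln(n0/n) = 1.871802
d = 1.871802 / 0.064 = 29.25 cm

29.25


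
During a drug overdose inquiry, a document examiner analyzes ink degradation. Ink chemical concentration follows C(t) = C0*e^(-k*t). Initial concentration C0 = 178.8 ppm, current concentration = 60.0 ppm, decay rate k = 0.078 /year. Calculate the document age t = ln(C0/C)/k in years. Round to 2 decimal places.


Document age estimation:
C0/C = 178.8 / 60.0 = 2.98
ln(C0/C) = 1.091923
t = 1.091923 / 0.078 = 14.00 years

14.00


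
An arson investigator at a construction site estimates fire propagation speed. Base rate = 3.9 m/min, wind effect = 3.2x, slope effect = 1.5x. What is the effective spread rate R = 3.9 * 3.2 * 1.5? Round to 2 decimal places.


Fire spread rate calculation:
R = R0 * wind_factor * slope_factor
= 3.9 * 3.2 * 1.5
= 12.48 * 1.5
= 18.72 m/min

18.72
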